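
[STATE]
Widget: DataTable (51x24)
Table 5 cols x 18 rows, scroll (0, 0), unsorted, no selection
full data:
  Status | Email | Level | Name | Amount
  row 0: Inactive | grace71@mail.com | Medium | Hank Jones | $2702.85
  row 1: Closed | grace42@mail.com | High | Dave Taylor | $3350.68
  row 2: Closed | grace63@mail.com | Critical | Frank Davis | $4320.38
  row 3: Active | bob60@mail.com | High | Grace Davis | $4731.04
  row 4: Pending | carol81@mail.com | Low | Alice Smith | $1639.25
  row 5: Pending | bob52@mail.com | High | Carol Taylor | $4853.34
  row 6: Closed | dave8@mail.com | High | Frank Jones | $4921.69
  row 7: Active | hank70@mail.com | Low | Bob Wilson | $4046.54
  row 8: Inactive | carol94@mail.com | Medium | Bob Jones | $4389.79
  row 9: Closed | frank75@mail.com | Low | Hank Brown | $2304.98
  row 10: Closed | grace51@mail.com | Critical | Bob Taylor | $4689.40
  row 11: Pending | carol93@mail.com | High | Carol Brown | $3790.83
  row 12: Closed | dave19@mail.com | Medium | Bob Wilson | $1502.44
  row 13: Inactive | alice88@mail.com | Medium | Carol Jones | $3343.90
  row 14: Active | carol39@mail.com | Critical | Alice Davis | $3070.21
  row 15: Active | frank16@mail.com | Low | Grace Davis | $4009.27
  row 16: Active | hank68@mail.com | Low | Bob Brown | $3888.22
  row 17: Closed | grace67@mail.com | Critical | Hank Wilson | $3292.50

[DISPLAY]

Status  │Email           │Level   │Name        │Amo
────────┼────────────────┼────────┼────────────┼───
Inactive│grace71@mail.com│Medium  │Hank Jones  │$27
Closed  │grace42@mail.com│High    │Dave Taylor │$33
Closed  │grace63@mail.com│Critical│Frank Davis │$43
Active  │bob60@mail.com  │High    │Grace Davis │$47
Pending │carol81@mail.com│Low     │Alice Smith │$16
Pending │bob52@mail.com  │High    │Carol Taylor│$48
Closed  │dave8@mail.com  │High    │Frank Jones │$49
Active  │hank70@mail.com │Low     │Bob Wilson  │$40
Inactive│carol94@mail.com│Medium  │Bob Jones   │$43
Closed  │frank75@mail.com│Low     │Hank Brown  │$23
Closed  │grace51@mail.com│Critical│Bob Taylor  │$46
Pending │carol93@mail.com│High    │Carol Brown │$37
Closed  │dave19@mail.com │Medium  │Bob Wilson  │$15
Inactive│alice88@mail.com│Medium  │Carol Jones │$33
Active  │carol39@mail.com│Critical│Alice Davis │$30
Active  │frank16@mail.com│Low     │Grace Davis │$40
Active  │hank68@mail.com │Low     │Bob Brown   │$38
Closed  │grace67@mail.com│Critical│Hank Wilson │$32
                                                   
                                                   
                                                   
                                                   


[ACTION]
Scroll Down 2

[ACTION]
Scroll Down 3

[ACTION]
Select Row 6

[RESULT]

Status  │Email           │Level   │Name        │Amo
────────┼────────────────┼────────┼────────────┼───
Inactive│grace71@mail.com│Medium  │Hank Jones  │$27
Closed  │grace42@mail.com│High    │Dave Taylor │$33
Closed  │grace63@mail.com│Critical│Frank Davis │$43
Active  │bob60@mail.com  │High    │Grace Davis │$47
Pending │carol81@mail.com│Low     │Alice Smith │$16
Pending │bob52@mail.com  │High    │Carol Taylor│$48
>losed  │dave8@mail.com  │High    │Frank Jones │$49
Active  │hank70@mail.com │Low     │Bob Wilson  │$40
Inactive│carol94@mail.com│Medium  │Bob Jones   │$43
Closed  │frank75@mail.com│Low     │Hank Brown  │$23
Closed  │grace51@mail.com│Critical│Bob Taylor  │$46
Pending │carol93@mail.com│High    │Carol Brown │$37
Closed  │dave19@mail.com │Medium  │Bob Wilson  │$15
Inactive│alice88@mail.com│Medium  │Carol Jones │$33
Active  │carol39@mail.com│Critical│Alice Davis │$30
Active  │frank16@mail.com│Low     │Grace Davis │$40
Active  │hank68@mail.com │Low     │Bob Brown   │$38
Closed  │grace67@mail.com│Critical│Hank Wilson │$32
                                                   
                                                   
                                                   
                                                   


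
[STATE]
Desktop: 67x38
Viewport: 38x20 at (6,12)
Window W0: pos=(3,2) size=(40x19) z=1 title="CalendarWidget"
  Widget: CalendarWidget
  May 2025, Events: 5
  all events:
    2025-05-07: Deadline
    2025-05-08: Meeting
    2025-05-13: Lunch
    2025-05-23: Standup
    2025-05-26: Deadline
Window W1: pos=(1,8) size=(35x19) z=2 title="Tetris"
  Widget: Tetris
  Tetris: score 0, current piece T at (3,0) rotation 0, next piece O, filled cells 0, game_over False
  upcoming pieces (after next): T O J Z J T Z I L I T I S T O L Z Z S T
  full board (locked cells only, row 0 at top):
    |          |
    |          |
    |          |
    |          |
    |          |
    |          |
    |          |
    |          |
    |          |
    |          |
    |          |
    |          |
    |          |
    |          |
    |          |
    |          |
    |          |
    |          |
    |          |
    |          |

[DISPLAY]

      │▓▓                    ┃      ┃ 
      │▓▓                    ┃      ┃ 
      │                      ┃      ┃ 
      │                      ┃      ┃ 
      │                      ┃      ┃ 
      │Score:                ┃      ┃ 
      │0                     ┃      ┃ 
      │                      ┃      ┃ 
      │                      ┃━━━━━━┛ 
      │                      ┃        
      │                      ┃        
      │                      ┃        
      │                      ┃        
      │                      ┃        
━━━━━━━━━━━━━━━━━━━━━━━━━━━━━┛        
                                      
                                      
                                      
                                      
                                      


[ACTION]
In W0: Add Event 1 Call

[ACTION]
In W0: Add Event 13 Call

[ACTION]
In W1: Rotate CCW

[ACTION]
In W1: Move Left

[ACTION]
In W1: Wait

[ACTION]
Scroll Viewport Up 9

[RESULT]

alendarWidget                       ┃ 
────────────────────────────────────┨ 
             May 2025               ┃ 
 Tu We Th Fr Sa Su                  ┃ 
        1*  2  3  4                 ┃ 
━━━━━━━━━━━━━━━━━━━━━━━━━━━━━┓      ┃ 
ris                          ┃      ┃ 
─────────────────────────────┨      ┃ 
      │Next:                 ┃      ┃ 
      │▓▓                    ┃      ┃ 
      │▓▓                    ┃      ┃ 
      │                      ┃      ┃ 
      │                      ┃      ┃ 
      │                      ┃      ┃ 
      │Score:                ┃      ┃ 
      │0                     ┃      ┃ 
      │                      ┃      ┃ 
      │                      ┃━━━━━━┛ 
      │                      ┃        
      │                      ┃        


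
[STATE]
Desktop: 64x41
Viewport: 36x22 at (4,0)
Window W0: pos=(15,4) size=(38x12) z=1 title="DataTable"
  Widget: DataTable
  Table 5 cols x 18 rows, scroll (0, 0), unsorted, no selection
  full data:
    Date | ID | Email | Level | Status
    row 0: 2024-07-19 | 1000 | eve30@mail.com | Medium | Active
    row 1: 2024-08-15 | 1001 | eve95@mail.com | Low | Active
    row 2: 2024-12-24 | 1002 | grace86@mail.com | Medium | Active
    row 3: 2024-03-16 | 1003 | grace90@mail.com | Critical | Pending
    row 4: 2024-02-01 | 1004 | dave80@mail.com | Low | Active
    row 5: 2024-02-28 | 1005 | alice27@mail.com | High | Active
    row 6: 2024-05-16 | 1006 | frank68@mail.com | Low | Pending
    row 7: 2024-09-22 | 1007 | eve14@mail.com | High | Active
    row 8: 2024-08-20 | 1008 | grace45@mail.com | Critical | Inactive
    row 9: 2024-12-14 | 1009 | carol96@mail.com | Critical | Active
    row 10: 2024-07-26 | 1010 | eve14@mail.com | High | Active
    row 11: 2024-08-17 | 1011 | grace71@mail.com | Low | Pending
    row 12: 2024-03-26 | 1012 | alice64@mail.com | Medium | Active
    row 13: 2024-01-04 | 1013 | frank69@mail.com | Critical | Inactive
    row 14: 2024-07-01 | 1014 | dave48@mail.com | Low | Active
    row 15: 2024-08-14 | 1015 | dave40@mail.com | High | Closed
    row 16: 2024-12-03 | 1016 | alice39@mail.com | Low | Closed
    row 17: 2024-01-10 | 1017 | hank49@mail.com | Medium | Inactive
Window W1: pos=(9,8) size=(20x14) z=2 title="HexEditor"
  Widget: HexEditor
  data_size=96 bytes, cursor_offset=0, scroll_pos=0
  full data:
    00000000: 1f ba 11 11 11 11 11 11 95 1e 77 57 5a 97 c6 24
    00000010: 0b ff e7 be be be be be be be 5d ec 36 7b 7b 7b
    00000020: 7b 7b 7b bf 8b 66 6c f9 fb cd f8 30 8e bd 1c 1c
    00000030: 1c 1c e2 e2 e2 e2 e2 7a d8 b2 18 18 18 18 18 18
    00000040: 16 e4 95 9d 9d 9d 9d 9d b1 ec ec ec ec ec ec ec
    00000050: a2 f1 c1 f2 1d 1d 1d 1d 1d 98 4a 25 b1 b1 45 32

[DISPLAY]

                                    
                                    
                                    
                                    
           ┏━━━━━━━━━━━━━━━━━━━━━━━━
           ┃ DataTable              
           ┠────────────────────────
           ┃Date      │ID  │Email   
     ┏━━━━━━━━━━━━━━━━━━┓──┼────────
     ┃ HexEditor        ┃00│eve30@ma
     ┠──────────────────┨01│eve95@ma
     ┃00000000  1F ba 11┃02│grace86@
     ┃00000010  0b ff e7┃03│grace90@
     ┃00000020  7b 7b 7b┃04│dave80@m
     ┃00000030  1c 1c e2┃05│alice27@
     ┃00000040  16 e4 95┃━━━━━━━━━━━
     ┃00000050  a2 f1 c1┃           
     ┃                  ┃           
     ┃                  ┃           
     ┃                  ┃           
     ┃                  ┃           
     ┗━━━━━━━━━━━━━━━━━━┛           


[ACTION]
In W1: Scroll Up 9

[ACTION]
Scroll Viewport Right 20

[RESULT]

                                    
                                    
                                    
                                    
━━━━━━━━━━━━━━━━━━━━━━━━━━━━┓       
le                          ┃       
────────────────────────────┨       
  │ID  │Email           │Lev┃       
━━━━┓──┼────────────────┼───┃       
    ┃00│eve30@mail.com  │Med┃       
────┨01│eve95@mail.com  │Low┃       
a 11┃02│grace86@mail.com│Med┃       
f e7┃03│grace90@mail.com│Cri┃       
b 7b┃04│dave80@mail.com │Low┃       
c e2┃05│alice27@mail.com│Hig┃       
4 95┃━━━━━━━━━━━━━━━━━━━━━━━┛       
1 c1┃                               
    ┃                               
    ┃                               
    ┃                               
    ┃                               
━━━━┛                               


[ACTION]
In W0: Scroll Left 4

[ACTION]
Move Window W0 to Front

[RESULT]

                                    
                                    
                                    
                                    
━━━━━━━━━━━━━━━━━━━━━━━━━━━━┓       
le                          ┃       
────────────────────────────┨       
  │ID  │Email           │Lev┃       
──┼────┼────────────────┼───┃       
19│1000│eve30@mail.com  │Med┃       
15│1001│eve95@mail.com  │Low┃       
24│1002│grace86@mail.com│Med┃       
16│1003│grace90@mail.com│Cri┃       
01│1004│dave80@mail.com │Low┃       
28│1005│alice27@mail.com│Hig┃       
━━━━━━━━━━━━━━━━━━━━━━━━━━━━┛       
1 c1┃                               
    ┃                               
    ┃                               
    ┃                               
    ┃                               
━━━━┛                               


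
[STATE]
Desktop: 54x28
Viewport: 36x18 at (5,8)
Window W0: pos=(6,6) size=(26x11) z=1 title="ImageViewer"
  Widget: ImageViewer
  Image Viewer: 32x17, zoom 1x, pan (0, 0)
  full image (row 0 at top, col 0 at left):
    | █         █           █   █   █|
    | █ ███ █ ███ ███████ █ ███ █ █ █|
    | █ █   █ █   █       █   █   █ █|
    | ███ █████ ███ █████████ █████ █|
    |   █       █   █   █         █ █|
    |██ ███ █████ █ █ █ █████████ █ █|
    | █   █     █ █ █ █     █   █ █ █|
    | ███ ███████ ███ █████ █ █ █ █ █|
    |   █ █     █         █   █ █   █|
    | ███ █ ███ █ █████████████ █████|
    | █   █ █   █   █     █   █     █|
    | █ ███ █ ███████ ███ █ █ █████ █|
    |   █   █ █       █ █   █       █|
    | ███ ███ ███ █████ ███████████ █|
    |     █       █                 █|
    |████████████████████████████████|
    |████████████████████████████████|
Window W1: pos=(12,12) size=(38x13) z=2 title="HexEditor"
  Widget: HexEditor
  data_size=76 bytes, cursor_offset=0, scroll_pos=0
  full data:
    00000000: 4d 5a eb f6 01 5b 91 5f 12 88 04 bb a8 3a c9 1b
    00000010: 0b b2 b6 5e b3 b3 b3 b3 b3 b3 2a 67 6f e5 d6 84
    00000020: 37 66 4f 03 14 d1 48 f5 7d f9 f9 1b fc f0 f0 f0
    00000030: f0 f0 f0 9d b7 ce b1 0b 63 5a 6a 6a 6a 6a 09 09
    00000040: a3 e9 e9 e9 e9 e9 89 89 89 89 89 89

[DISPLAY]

 ┠────────────────────────┨         
 ┃ █         █           █┃         
 ┃ █ ███ █ ███ ███████ █ █┃         
 ┃ █ █   █ █   █       █  ┃         
 ┃ ███ ┏━━━━━━━━━━━━━━━━━━━━━━━━━━━━
 ┃   █ ┃ HexEditor                  
 ┃██ ██┠────────────────────────────
 ┃ █   ┃00000000  4D 5a eb f6 01 5b 
 ┗━━━━━┃00000010  0b b2 b6 5e b3 b3 
       ┃00000020  37 66 4f 03 14 d1 
       ┃00000030  f0 f0 f0 9d b7 ce 
       ┃00000040  a3 e9 e9 e9 e9 e9 
       ┃                            
       ┃                            
       ┃                            
       ┃                            
       ┗━━━━━━━━━━━━━━━━━━━━━━━━━━━━
                                    


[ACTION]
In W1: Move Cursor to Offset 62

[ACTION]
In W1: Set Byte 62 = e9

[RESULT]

 ┠────────────────────────┨         
 ┃ █         █           █┃         
 ┃ █ ███ █ ███ ███████ █ █┃         
 ┃ █ █   █ █   █       █  ┃         
 ┃ ███ ┏━━━━━━━━━━━━━━━━━━━━━━━━━━━━
 ┃   █ ┃ HexEditor                  
 ┃██ ██┠────────────────────────────
 ┃ █   ┃00000000  4d 5a eb f6 01 5b 
 ┗━━━━━┃00000010  0b b2 b6 5e b3 b3 
       ┃00000020  37 66 4f 03 14 d1 
       ┃00000030  f0 f0 f0 9d b7 ce 
       ┃00000040  a3 e9 e9 e9 e9 e9 
       ┃                            
       ┃                            
       ┃                            
       ┃                            
       ┗━━━━━━━━━━━━━━━━━━━━━━━━━━━━
                                    


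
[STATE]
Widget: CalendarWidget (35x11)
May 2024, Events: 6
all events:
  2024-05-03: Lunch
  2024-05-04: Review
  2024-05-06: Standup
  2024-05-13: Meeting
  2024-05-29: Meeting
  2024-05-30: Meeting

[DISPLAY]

              May 2024             
Mo Tu We Th Fr Sa Su               
       1  2  3*  4*  5             
 6*  7  8  9 10 11 12              
13* 14 15 16 17 18 19              
20 21 22 23 24 25 26               
27 28 29* 30* 31                   
                                   
                                   
                                   
                                   


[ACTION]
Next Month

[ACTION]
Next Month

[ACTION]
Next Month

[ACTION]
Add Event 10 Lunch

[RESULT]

            August 2024            
Mo Tu We Th Fr Sa Su               
          1  2  3  4               
 5  6  7  8  9 10* 11              
12 13 14 15 16 17 18               
19 20 21 22 23 24 25               
26 27 28 29 30 31                  
                                   
                                   
                                   
                                   


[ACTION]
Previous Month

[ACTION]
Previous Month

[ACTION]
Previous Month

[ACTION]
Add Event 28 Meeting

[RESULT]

              May 2024             
Mo Tu We Th Fr Sa Su               
       1  2  3*  4*  5             
 6*  7  8  9 10 11 12              
13* 14 15 16 17 18 19              
20 21 22 23 24 25 26               
27 28* 29* 30* 31                  
                                   
                                   
                                   
                                   


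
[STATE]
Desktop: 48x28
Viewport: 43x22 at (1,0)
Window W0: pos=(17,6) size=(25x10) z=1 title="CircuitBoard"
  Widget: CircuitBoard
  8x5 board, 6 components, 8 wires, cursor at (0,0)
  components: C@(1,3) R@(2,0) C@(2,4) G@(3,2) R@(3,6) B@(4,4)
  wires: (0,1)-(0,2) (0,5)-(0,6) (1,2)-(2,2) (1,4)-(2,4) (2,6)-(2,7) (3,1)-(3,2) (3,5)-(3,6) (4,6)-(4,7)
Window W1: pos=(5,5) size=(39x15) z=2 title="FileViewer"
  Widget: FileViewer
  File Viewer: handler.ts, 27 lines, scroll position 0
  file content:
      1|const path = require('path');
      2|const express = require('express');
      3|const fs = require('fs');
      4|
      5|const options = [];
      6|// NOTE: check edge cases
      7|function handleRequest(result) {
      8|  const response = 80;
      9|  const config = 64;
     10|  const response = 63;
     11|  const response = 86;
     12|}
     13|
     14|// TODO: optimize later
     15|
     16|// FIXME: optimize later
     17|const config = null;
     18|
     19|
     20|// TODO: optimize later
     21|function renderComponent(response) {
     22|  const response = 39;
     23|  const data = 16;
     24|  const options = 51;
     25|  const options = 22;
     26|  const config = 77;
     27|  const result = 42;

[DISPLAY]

                                           
                                           
                                           
                                           
                                           
    ┏━━━━━━━━━━━━━━━━━━━━━━━━━━━━━━━━━━━━━┓
    ┃ FileViewer                          ┃
    ┠─────────────────────────────────────┨
    ┃const path = require('path');       ▲┃
    ┃const express = require('express'); █┃
    ┃const fs = require('fs');           ░┃
    ┃                                    ░┃
    ┃const options = [];                 ░┃
    ┃// NOTE: check edge cases           ░┃
    ┃function handleRequest(result) {    ░┃
    ┃  const response = 80;              ░┃
    ┃  const config = 64;                ░┃
    ┃  const response = 63;              ░┃
    ┃  const response = 86;              ▼┃
    ┗━━━━━━━━━━━━━━━━━━━━━━━━━━━━━━━━━━━━━┛
                                           
                                           


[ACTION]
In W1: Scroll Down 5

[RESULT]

                                           
                                           
                                           
                                           
                                           
    ┏━━━━━━━━━━━━━━━━━━━━━━━━━━━━━━━━━━━━━┓
    ┃ FileViewer                          ┃
    ┠─────────────────────────────────────┨
    ┃// NOTE: check edge cases           ▲┃
    ┃function handleRequest(result) {    ░┃
    ┃  const response = 80;              ░┃
    ┃  const config = 64;                █┃
    ┃  const response = 63;              ░┃
    ┃  const response = 86;              ░┃
    ┃}                                   ░┃
    ┃                                    ░┃
    ┃// TODO: optimize later             ░┃
    ┃                                    ░┃
    ┃// FIXME: optimize later            ▼┃
    ┗━━━━━━━━━━━━━━━━━━━━━━━━━━━━━━━━━━━━━┛
                                           
                                           


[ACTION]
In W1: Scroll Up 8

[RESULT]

                                           
                                           
                                           
                                           
                                           
    ┏━━━━━━━━━━━━━━━━━━━━━━━━━━━━━━━━━━━━━┓
    ┃ FileViewer                          ┃
    ┠─────────────────────────────────────┨
    ┃const path = require('path');       ▲┃
    ┃const express = require('express'); █┃
    ┃const fs = require('fs');           ░┃
    ┃                                    ░┃
    ┃const options = [];                 ░┃
    ┃// NOTE: check edge cases           ░┃
    ┃function handleRequest(result) {    ░┃
    ┃  const response = 80;              ░┃
    ┃  const config = 64;                ░┃
    ┃  const response = 63;              ░┃
    ┃  const response = 86;              ▼┃
    ┗━━━━━━━━━━━━━━━━━━━━━━━━━━━━━━━━━━━━━┛
                                           
                                           


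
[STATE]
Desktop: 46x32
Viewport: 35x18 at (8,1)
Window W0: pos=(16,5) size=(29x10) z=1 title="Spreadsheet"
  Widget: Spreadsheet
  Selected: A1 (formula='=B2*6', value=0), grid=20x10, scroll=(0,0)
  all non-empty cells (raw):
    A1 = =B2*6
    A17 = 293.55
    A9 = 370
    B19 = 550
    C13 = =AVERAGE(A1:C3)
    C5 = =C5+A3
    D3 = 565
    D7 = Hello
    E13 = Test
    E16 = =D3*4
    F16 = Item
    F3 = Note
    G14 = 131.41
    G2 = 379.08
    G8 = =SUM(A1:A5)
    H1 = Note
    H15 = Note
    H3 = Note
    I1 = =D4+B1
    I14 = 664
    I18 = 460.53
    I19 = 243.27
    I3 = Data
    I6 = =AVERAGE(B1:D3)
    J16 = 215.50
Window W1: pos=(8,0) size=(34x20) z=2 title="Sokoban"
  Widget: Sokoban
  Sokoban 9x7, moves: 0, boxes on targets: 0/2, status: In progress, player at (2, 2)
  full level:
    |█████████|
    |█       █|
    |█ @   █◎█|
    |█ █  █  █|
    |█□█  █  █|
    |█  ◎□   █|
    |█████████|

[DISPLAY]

┃ Sokoban                        ┃ 
┠────────────────────────────────┨ 
┃█████████                       ┃ 
┃█       █                       ┃ 
┃█ @   █◎█                       ┃━
┃█ █  █  █                       ┃ 
┃█□█  █  █                       ┃─
┃█  ◎□   █                       ┃ 
┃█████████                       ┃ 
┃Moves: 0  0/2                   ┃-
┃                                ┃ 
┃                                ┃ 
┃                                ┃ 
┃                                ┃━
┃                                ┃ 
┃                                ┃ 
┃                                ┃ 
┃                                ┃ 


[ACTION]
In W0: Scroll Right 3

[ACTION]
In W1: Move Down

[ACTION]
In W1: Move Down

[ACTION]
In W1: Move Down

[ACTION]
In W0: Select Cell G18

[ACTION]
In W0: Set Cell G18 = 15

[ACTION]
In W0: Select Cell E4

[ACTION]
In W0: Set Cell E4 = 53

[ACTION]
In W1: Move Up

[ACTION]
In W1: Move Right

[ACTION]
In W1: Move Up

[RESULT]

┃ Sokoban                        ┃ 
┠────────────────────────────────┨ 
┃█████████                       ┃ 
┃█  @    █                       ┃ 
┃█     █◎█                       ┃━
┃█ █  █  █                       ┃ 
┃█□█  █  █                       ┃─
┃█  ◎□   █                       ┃ 
┃█████████                       ┃ 
┃Moves: 2  0/2                   ┃-
┃                                ┃ 
┃                                ┃ 
┃                                ┃ 
┃                                ┃━
┃                                ┃ 
┃                                ┃ 
┃                                ┃ 
┃                                ┃ 


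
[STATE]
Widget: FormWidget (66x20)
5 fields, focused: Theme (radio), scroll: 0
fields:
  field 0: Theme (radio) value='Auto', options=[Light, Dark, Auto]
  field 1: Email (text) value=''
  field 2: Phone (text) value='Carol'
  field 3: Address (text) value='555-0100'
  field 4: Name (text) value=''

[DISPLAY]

> Theme:      ( ) Light  ( ) Dark  (●) Auto                       
  Email:      [                                                  ]
  Phone:      [Carol                                             ]
  Address:    [555-0100                                          ]
  Name:       [                                                  ]
                                                                  
                                                                  
                                                                  
                                                                  
                                                                  
                                                                  
                                                                  
                                                                  
                                                                  
                                                                  
                                                                  
                                                                  
                                                                  
                                                                  
                                                                  


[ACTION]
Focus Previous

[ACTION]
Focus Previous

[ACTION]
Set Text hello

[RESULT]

  Theme:      ( ) Light  ( ) Dark  (●) Auto                       
  Email:      [                                                  ]
  Phone:      [Carol                                             ]
> Address:    [hello                                             ]
  Name:       [                                                  ]
                                                                  
                                                                  
                                                                  
                                                                  
                                                                  
                                                                  
                                                                  
                                                                  
                                                                  
                                                                  
                                                                  
                                                                  
                                                                  
                                                                  
                                                                  


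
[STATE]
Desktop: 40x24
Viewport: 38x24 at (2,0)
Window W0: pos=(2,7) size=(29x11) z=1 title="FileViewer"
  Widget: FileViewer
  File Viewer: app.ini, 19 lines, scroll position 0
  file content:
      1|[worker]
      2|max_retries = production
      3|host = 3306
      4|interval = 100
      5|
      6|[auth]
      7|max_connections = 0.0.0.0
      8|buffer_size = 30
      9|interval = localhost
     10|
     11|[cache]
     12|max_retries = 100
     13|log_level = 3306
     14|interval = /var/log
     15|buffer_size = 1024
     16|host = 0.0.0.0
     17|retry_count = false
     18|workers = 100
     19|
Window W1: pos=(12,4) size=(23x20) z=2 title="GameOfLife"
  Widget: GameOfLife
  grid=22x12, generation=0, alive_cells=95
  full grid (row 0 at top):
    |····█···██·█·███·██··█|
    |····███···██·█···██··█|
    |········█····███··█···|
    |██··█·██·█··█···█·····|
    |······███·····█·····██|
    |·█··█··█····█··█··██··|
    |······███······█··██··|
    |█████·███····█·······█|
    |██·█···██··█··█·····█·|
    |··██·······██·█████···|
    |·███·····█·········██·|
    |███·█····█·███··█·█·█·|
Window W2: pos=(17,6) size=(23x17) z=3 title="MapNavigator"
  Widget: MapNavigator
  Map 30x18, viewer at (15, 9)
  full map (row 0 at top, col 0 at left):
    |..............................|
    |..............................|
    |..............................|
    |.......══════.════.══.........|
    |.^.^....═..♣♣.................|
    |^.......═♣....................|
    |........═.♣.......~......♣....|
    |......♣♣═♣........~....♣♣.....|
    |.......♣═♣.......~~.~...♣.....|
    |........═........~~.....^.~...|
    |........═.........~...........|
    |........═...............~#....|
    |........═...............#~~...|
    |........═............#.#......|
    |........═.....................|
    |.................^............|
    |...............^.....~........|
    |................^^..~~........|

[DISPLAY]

                                      
                                      
                                      
                                      
          ┏━━━━━━━━━━━━━━━━━━━━━┓     
          ┃ GameOfLife          ┃     
          ┠────┏━━━━━━━━━━━━━━━━━━━━━┓
┏━━━━━━━━━┃Gen:┃ MapNavigator        ┃
┃ FileView┃····┠─────────────────────┨
┠─────────┃····┃..══════.════.══.....┃
┃[worker] ┃····┃...═..♣♣.............┃
┃max_retri┃██··┃...═♣................┃
┃host = 33┃····┃...═.♣.......~......♣┃
┃interval ┃·█··┃.♣♣═♣........~....♣♣.┃
┃         ┃····┃..♣═♣.......~~.~...♣.┃
┃[auth]   ┃████┃...═......@.~~.....^.┃
┃max_conne┃██·█┃...═.........~.......┃
┗━━━━━━━━━┃··██┃...═...............~#┃
          ┃·███┃...═...............#~┃
          ┃███·┃...═............#.#..┃
          ┃    ┃...═.................┃
          ┃    ┃............^........┃
          ┃    ┗━━━━━━━━━━━━━━━━━━━━━┛
          ┗━━━━━━━━━━━━━━━━━━━━━┛     


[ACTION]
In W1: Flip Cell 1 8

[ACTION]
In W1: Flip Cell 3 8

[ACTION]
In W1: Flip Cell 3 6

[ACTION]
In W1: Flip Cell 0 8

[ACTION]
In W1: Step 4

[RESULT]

                                      
                                      
                                      
                                      
          ┏━━━━━━━━━━━━━━━━━━━━━┓     
          ┃ GameOfLife          ┃     
          ┠────┏━━━━━━━━━━━━━━━━━━━━━┓
┏━━━━━━━━━┃Gen:┃ MapNavigator        ┃
┃ FileView┃···█┠─────────────────────┨
┠─────────┃··█·┃..══════.════.══.....┃
┃[worker] ┃···█┃...═..♣♣.............┃
┃max_retri┃···█┃...═♣................┃
┃host = 33┃····┃...═.♣.......~......♣┃
┃interval ┃···█┃.♣♣═♣........~....♣♣.┃
┃         ┃··██┃..♣═♣.......~~.~...♣.┃
┃[auth]   ┃···█┃...═......@.~~.....^.┃
┃max_conne┃··█·┃...═.........~.......┃
┗━━━━━━━━━┃····┃...═...............~#┃
          ┃····┃...═...............#~┃
          ┃····┃...═............#.#..┃
          ┃    ┃...═.................┃
          ┃    ┃............^........┃
          ┃    ┗━━━━━━━━━━━━━━━━━━━━━┛
          ┗━━━━━━━━━━━━━━━━━━━━━┛     


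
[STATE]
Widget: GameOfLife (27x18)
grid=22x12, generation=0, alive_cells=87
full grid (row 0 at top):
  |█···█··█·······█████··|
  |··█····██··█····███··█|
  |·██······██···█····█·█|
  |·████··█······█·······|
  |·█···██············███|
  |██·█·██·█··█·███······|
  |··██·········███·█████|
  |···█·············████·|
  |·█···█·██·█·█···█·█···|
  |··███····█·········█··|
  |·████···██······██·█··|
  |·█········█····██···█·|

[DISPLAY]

Gen: 0                     
█···█··█·······█████··     
··█····██··█····███··█     
·██······██···█····█·█     
·████··█······█·······     
·█···██············███     
██·█·██·█··█·███······     
··██·········███·█████     
···█·············████·     
·█···█·██·█·█···█·█···     
··███····█·········█··     
·████···██······██·█··     
·█········█····██···█·     
                           
                           
                           
                           
                           


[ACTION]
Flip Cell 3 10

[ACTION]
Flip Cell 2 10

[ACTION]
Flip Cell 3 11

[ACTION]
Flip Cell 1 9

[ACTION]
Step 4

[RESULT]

Gen: 4                     
······██·██···········     
······█···█···········     
····█··█·█·····██·██··     
····██·█········█·███·     
···█···█······█···███·     
·█·█·███······█·······     
·█···███·····█···█····     
·█···········█··█···██     
··██····██···█········     
···██··█··██··█·█·····     
··███··██·██··█·█·█··█     
·······██·██·······██·     
                           
                           
                           
                           
                           


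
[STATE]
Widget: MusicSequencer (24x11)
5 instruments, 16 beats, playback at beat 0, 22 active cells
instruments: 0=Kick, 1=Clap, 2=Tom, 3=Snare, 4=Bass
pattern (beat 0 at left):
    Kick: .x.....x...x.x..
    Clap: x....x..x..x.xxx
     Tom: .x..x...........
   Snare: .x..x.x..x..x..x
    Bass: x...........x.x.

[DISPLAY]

      ▼123456789012345  
  Kick·█·····█···█·█··  
  Clap█····█··█··█·███  
   Tom·█··█···········  
 Snare·█··█·█··█··█··█  
  Bass█···········█·█·  
                        
                        
                        
                        
                        


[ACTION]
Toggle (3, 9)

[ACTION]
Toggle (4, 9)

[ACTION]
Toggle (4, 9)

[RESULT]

      ▼123456789012345  
  Kick·█·····█···█·█··  
  Clap█····█··█··█·███  
   Tom·█··█···········  
 Snare·█··█·█·····█··█  
  Bass█···········█·█·  
                        
                        
                        
                        
                        


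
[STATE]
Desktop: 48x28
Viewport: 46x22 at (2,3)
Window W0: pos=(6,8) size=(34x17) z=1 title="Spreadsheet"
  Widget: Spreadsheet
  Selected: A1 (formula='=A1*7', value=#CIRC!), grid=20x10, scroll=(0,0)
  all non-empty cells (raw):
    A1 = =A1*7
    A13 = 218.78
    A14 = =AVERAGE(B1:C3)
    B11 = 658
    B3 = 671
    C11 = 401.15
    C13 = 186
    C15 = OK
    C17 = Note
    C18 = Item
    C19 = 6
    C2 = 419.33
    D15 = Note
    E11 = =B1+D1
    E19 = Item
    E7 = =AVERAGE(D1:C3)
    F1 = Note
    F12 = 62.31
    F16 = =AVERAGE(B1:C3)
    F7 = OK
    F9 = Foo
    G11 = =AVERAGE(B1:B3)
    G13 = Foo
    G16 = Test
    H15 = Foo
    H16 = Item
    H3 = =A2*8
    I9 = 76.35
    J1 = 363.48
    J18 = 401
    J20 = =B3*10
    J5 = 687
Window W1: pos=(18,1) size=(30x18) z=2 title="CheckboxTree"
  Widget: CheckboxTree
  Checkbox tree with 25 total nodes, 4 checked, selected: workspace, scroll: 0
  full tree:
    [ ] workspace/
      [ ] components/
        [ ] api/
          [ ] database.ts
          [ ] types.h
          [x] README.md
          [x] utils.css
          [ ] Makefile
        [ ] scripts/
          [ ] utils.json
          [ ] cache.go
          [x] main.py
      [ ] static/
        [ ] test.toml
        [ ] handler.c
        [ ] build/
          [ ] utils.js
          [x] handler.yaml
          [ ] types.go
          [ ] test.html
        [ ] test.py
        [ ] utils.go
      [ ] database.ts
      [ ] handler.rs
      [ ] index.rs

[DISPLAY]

                ┠────────────────────────────┨
                ┃>[-] workspace/             ┃
                ┃   [-] components/          ┃
                ┃     [-] api/               ┃
                ┃       [ ] database.ts      ┃
    ┏━━━━━━━━━━━┃       [ ] types.h          ┃
    ┃ Spreadshee┃       [x] README.md        ┃
    ┠───────────┃       [x] utils.css        ┃
    ┃A1: =A1*7  ┃       [ ] Makefile         ┃
    ┃       A   ┃     [-] scripts/           ┃
    ┃-----------┃       [ ] utils.json       ┃
    ┃  1 [#CIRC!┃       [ ] cache.go         ┃
    ┃  2        ┃       [x] main.py          ┃
    ┃  3        ┃   [-] static/              ┃
    ┃  4        ┃     [ ] test.toml          ┃
    ┃  5        ┗━━━━━━━━━━━━━━━━━━━━━━━━━━━━┛
    ┃  6        0       0       0    ┃        
    ┃  7        0       0       0    ┃        
    ┃  8        0       0       0    ┃        
    ┃  9        0       0       0    ┃        
    ┃ 10        0       0       0    ┃        
    ┗━━━━━━━━━━━━━━━━━━━━━━━━━━━━━━━━┛        


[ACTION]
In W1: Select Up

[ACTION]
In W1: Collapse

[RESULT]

                ┠────────────────────────────┨
                ┃>[-] workspace/             ┃
                ┃                            ┃
                ┃                            ┃
                ┃                            ┃
    ┏━━━━━━━━━━━┃                            ┃
    ┃ Spreadshee┃                            ┃
    ┠───────────┃                            ┃
    ┃A1: =A1*7  ┃                            ┃
    ┃       A   ┃                            ┃
    ┃-----------┃                            ┃
    ┃  1 [#CIRC!┃                            ┃
    ┃  2        ┃                            ┃
    ┃  3        ┃                            ┃
    ┃  4        ┃                            ┃
    ┃  5        ┗━━━━━━━━━━━━━━━━━━━━━━━━━━━━┛
    ┃  6        0       0       0    ┃        
    ┃  7        0       0       0    ┃        
    ┃  8        0       0       0    ┃        
    ┃  9        0       0       0    ┃        
    ┃ 10        0       0       0    ┃        
    ┗━━━━━━━━━━━━━━━━━━━━━━━━━━━━━━━━┛        


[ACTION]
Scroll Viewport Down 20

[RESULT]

                ┃                            ┃
                ┃                            ┃
    ┏━━━━━━━━━━━┃                            ┃
    ┃ Spreadshee┃                            ┃
    ┠───────────┃                            ┃
    ┃A1: =A1*7  ┃                            ┃
    ┃       A   ┃                            ┃
    ┃-----------┃                            ┃
    ┃  1 [#CIRC!┃                            ┃
    ┃  2        ┃                            ┃
    ┃  3        ┃                            ┃
    ┃  4        ┃                            ┃
    ┃  5        ┗━━━━━━━━━━━━━━━━━━━━━━━━━━━━┛
    ┃  6        0       0       0    ┃        
    ┃  7        0       0       0    ┃        
    ┃  8        0       0       0    ┃        
    ┃  9        0       0       0    ┃        
    ┃ 10        0       0       0    ┃        
    ┗━━━━━━━━━━━━━━━━━━━━━━━━━━━━━━━━┛        
                                              
                                              
                                              
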